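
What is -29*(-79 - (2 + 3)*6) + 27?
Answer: 3188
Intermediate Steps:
-29*(-79 - (2 + 3)*6) + 27 = -29*(-79 - 5*6) + 27 = -29*(-79 - 1*30) + 27 = -29*(-79 - 30) + 27 = -29*(-109) + 27 = 3161 + 27 = 3188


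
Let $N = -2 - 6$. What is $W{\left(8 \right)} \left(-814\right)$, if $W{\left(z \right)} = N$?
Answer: $6512$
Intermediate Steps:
$N = -8$ ($N = -2 - 6 = -8$)
$W{\left(z \right)} = -8$
$W{\left(8 \right)} \left(-814\right) = \left(-8\right) \left(-814\right) = 6512$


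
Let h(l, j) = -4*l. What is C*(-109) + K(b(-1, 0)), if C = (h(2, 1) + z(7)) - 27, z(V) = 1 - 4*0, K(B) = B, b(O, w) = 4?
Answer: 3710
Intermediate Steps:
z(V) = 1 (z(V) = 1 + 0 = 1)
C = -34 (C = (-4*2 + 1) - 27 = (-8 + 1) - 27 = -7 - 27 = -34)
C*(-109) + K(b(-1, 0)) = -34*(-109) + 4 = 3706 + 4 = 3710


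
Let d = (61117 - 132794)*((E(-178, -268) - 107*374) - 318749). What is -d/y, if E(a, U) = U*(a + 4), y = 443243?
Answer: -22372900395/443243 ≈ -50476.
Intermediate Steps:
E(a, U) = U*(4 + a)
d = 22372900395 (d = (61117 - 132794)*((-268*(4 - 178) - 107*374) - 318749) = -71677*((-268*(-174) - 40018) - 318749) = -71677*((46632 - 40018) - 318749) = -71677*(6614 - 318749) = -71677*(-312135) = 22372900395)
-d/y = -22372900395/443243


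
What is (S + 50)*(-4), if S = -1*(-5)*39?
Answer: -980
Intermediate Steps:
S = 195 (S = 5*39 = 195)
(S + 50)*(-4) = (195 + 50)*(-4) = 245*(-4) = -980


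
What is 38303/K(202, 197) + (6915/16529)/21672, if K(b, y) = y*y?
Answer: 4573678168033/4634007894264 ≈ 0.98698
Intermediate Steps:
K(b, y) = y**2
38303/K(202, 197) + (6915/16529)/21672 = 38303/(197**2) + (6915/16529)/21672 = 38303/38809 + (6915*(1/16529))*(1/21672) = 38303*(1/38809) + (6915/16529)*(1/21672) = 38303/38809 + 2305/119405496 = 4573678168033/4634007894264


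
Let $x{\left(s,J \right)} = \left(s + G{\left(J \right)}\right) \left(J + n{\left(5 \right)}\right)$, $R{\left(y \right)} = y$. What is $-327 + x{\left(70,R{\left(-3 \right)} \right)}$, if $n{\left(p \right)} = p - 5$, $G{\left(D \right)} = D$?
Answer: $-528$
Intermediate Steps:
$n{\left(p \right)} = -5 + p$ ($n{\left(p \right)} = p - 5 = -5 + p$)
$x{\left(s,J \right)} = J \left(J + s\right)$ ($x{\left(s,J \right)} = \left(s + J\right) \left(J + \left(-5 + 5\right)\right) = \left(J + s\right) \left(J + 0\right) = \left(J + s\right) J = J \left(J + s\right)$)
$-327 + x{\left(70,R{\left(-3 \right)} \right)} = -327 - 3 \left(-3 + 70\right) = -327 - 201 = -528$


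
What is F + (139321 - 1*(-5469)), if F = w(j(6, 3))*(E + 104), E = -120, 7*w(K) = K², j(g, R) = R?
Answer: 1013386/7 ≈ 1.4477e+5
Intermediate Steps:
w(K) = K²/7
F = -144/7 (F = ((⅐)*3²)*(-120 + 104) = ((⅐)*9)*(-16) = (9/7)*(-16) = -144/7 ≈ -20.571)
F + (139321 - 1*(-5469)) = -144/7 + (139321 - 1*(-5469)) = -144/7 + (139321 + 5469) = -144/7 + 144790 = 1013386/7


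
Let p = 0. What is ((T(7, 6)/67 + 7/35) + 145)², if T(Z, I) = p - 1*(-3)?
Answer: 2367503649/112225 ≈ 21096.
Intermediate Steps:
T(Z, I) = 3 (T(Z, I) = 0 - 1*(-3) = 0 + 3 = 3)
((T(7, 6)/67 + 7/35) + 145)² = ((3/67 + 7/35) + 145)² = ((3*(1/67) + 7*(1/35)) + 145)² = ((3/67 + ⅕) + 145)² = (82/335 + 145)² = (48657/335)² = 2367503649/112225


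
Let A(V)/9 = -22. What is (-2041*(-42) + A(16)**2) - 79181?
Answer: 45745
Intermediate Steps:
A(V) = -198 (A(V) = 9*(-22) = -198)
(-2041*(-42) + A(16)**2) - 79181 = (-2041*(-42) + (-198)**2) - 79181 = (85722 + 39204) - 79181 = 124926 - 79181 = 45745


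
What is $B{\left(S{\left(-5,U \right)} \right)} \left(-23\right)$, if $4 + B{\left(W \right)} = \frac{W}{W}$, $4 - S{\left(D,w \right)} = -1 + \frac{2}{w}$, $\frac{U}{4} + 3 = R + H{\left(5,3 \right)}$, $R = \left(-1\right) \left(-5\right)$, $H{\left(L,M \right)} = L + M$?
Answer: $69$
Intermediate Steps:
$R = 5$
$U = 40$ ($U = -12 + 4 \left(5 + \left(5 + 3\right)\right) = -12 + 4 \left(5 + 8\right) = -12 + 4 \cdot 13 = -12 + 52 = 40$)
$S{\left(D,w \right)} = 5 - \frac{2}{w}$ ($S{\left(D,w \right)} = 4 - \left(-1 + \frac{2}{w}\right) = 4 + \left(1 - \frac{2}{w}\right) = 5 - \frac{2}{w}$)
$B{\left(W \right)} = -3$ ($B{\left(W \right)} = -4 + \frac{W}{W} = -4 + 1 = -3$)
$B{\left(S{\left(-5,U \right)} \right)} \left(-23\right) = \left(-3\right) \left(-23\right) = 69$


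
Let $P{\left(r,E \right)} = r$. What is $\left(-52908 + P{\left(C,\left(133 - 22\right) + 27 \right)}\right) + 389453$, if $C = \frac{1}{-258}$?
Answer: $\frac{86828609}{258} \approx 3.3655 \cdot 10^{5}$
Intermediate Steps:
$C = - \frac{1}{258} \approx -0.003876$
$\left(-52908 + P{\left(C,\left(133 - 22\right) + 27 \right)}\right) + 389453 = \left(-52908 - \frac{1}{258}\right) + 389453 = - \frac{13650265}{258} + 389453 = \frac{86828609}{258}$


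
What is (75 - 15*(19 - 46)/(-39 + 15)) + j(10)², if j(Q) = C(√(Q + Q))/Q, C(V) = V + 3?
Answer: 11683/200 + 3*√5/25 ≈ 58.683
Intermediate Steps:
C(V) = 3 + V
j(Q) = (3 + √2*√Q)/Q (j(Q) = (3 + √(Q + Q))/Q = (3 + √(2*Q))/Q = (3 + √2*√Q)/Q)
(75 - 15*(19 - 46)/(-39 + 15)) + j(10)² = (75 - 15*(19 - 46)/(-39 + 15)) + ((3 + √2*√10)/10)² = (75 - (-405)/(-24)) + ((3 + 2*√5)/10)² = (75 - (-405)*(-1)/24) + (3/10 + √5/5)² = (75 - 15*9/8) + (3/10 + √5/5)² = (75 - 135/8) + (3/10 + √5/5)² = 465/8 + (3/10 + √5/5)²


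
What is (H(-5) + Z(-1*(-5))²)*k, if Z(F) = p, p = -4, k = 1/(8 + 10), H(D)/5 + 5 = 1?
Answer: -2/9 ≈ -0.22222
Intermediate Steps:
H(D) = -20 (H(D) = -25 + 5*1 = -25 + 5 = -20)
k = 1/18 ≈ 0.055556
Z(F) = -4
(H(-5) + Z(-1*(-5))²)*k = (-20 + (-4)²)*(1/18) = (-20 + 16)*(1/18) = -4*1/18 = -2/9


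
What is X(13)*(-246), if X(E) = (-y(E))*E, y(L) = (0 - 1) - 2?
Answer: -9594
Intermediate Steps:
y(L) = -3 (y(L) = -1 - 2 = -3)
X(E) = 3*E (X(E) = (-1*(-3))*E = 3*E)
X(13)*(-246) = (3*13)*(-246) = 39*(-246) = -9594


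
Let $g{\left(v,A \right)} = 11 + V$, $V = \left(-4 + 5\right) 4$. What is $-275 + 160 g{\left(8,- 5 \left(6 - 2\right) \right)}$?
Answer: $2125$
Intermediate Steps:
$V = 4$ ($V = 1 \cdot 4 = 4$)
$g{\left(v,A \right)} = 15$ ($g{\left(v,A \right)} = 11 + 4 = 15$)
$-275 + 160 g{\left(8,- 5 \left(6 - 2\right) \right)} = -275 + 160 \cdot 15 = -275 + 2400 = 2125$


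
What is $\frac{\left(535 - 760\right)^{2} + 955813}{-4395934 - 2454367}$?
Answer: $- \frac{1006438}{6850301} \approx -0.14692$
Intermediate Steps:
$\frac{\left(535 - 760\right)^{2} + 955813}{-4395934 - 2454367} = \frac{\left(-225\right)^{2} + 955813}{-6850301} = \left(50625 + 955813\right) \left(- \frac{1}{6850301}\right) = 1006438 \left(- \frac{1}{6850301}\right) = - \frac{1006438}{6850301}$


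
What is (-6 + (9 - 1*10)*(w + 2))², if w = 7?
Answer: 225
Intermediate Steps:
(-6 + (9 - 1*10)*(w + 2))² = (-6 + (9 - 1*10)*(7 + 2))² = (-6 + (9 - 10)*9)² = (-6 - 1*9)² = (-6 - 9)² = (-15)² = 225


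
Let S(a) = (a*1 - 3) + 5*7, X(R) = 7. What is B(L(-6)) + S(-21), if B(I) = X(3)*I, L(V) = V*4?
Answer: -157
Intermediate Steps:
L(V) = 4*V
S(a) = 32 + a (S(a) = (a - 3) + 35 = (-3 + a) + 35 = 32 + a)
B(I) = 7*I
B(L(-6)) + S(-21) = 7*(4*(-6)) + (32 - 21) = 7*(-24) + 11 = -168 + 11 = -157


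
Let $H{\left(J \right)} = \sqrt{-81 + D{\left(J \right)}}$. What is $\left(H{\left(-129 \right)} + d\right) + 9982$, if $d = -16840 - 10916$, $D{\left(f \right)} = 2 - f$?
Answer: $-17774 + 5 \sqrt{2} \approx -17767.0$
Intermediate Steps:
$d = -27756$ ($d = -16840 - 10916 = -27756$)
$H{\left(J \right)} = \sqrt{-79 - J}$ ($H{\left(J \right)} = \sqrt{-81 - \left(-2 + J\right)} = \sqrt{-79 - J}$)
$\left(H{\left(-129 \right)} + d\right) + 9982 = \left(\sqrt{-79 - -129} - 27756\right) + 9982 = \left(\sqrt{-79 + 129} - 27756\right) + 9982 = \left(\sqrt{50} - 27756\right) + 9982 = \left(5 \sqrt{2} - 27756\right) + 9982 = \left(-27756 + 5 \sqrt{2}\right) + 9982 = -17774 + 5 \sqrt{2}$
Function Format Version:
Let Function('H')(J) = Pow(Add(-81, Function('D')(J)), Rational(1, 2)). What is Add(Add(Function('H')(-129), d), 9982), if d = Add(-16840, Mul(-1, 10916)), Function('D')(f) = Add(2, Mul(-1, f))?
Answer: Add(-17774, Mul(5, Pow(2, Rational(1, 2)))) ≈ -17767.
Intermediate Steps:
d = -27756 (d = Add(-16840, -10916) = -27756)
Function('H')(J) = Pow(Add(-79, Mul(-1, J)), Rational(1, 2)) (Function('H')(J) = Pow(Add(-81, Add(2, Mul(-1, J))), Rational(1, 2)) = Pow(Add(-79, Mul(-1, J)), Rational(1, 2)))
Add(Add(Function('H')(-129), d), 9982) = Add(Add(Pow(Add(-79, Mul(-1, -129)), Rational(1, 2)), -27756), 9982) = Add(Add(Pow(Add(-79, 129), Rational(1, 2)), -27756), 9982) = Add(Add(Pow(50, Rational(1, 2)), -27756), 9982) = Add(Add(Mul(5, Pow(2, Rational(1, 2))), -27756), 9982) = Add(Add(-27756, Mul(5, Pow(2, Rational(1, 2)))), 9982) = Add(-17774, Mul(5, Pow(2, Rational(1, 2))))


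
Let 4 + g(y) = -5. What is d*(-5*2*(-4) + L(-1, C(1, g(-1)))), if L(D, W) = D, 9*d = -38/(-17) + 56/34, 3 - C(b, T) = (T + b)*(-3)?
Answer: 286/17 ≈ 16.824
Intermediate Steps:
g(y) = -9 (g(y) = -4 - 5 = -9)
C(b, T) = 3 + 3*T + 3*b (C(b, T) = 3 - (T + b)*(-3) = 3 - (-3*T - 3*b) = 3 + (3*T + 3*b) = 3 + 3*T + 3*b)
d = 22/51 (d = (-38/(-17) + 56/34)/9 = (-38*(-1/17) + 56*(1/34))/9 = (38/17 + 28/17)/9 = (1/9)*(66/17) = 22/51 ≈ 0.43137)
d*(-5*2*(-4) + L(-1, C(1, g(-1)))) = 22*(-5*2*(-4) - 1)/51 = 22*(-10*(-4) - 1)/51 = 22*(40 - 1)/51 = (22/51)*39 = 286/17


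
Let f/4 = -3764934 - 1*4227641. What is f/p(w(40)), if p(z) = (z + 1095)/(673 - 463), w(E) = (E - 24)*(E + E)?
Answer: -53710104/19 ≈ -2.8268e+6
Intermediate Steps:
f = -31970300 (f = 4*(-3764934 - 1*4227641) = 4*(-3764934 - 4227641) = 4*(-7992575) = -31970300)
w(E) = 2*E*(-24 + E) (w(E) = (-24 + E)*(2*E) = 2*E*(-24 + E))
p(z) = 73/14 + z/210 (p(z) = (1095 + z)/210 = (1095 + z)*(1/210) = 73/14 + z/210)
f/p(w(40)) = -31970300/(73/14 + (2*40*(-24 + 40))/210) = -31970300/(73/14 + (2*40*16)/210) = -31970300/(73/14 + (1/210)*1280) = -31970300/(73/14 + 128/21) = -31970300/475/42 = -31970300*42/475 = -53710104/19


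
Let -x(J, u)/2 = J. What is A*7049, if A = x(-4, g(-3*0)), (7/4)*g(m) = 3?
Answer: 56392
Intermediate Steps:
g(m) = 12/7 (g(m) = (4/7)*3 = 12/7)
x(J, u) = -2*J
A = 8 (A = -2*(-4) = 8)
A*7049 = 8*7049 = 56392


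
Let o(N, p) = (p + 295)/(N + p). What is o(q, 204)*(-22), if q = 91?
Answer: -10978/295 ≈ -37.214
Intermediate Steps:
o(N, p) = (295 + p)/(N + p)
o(q, 204)*(-22) = ((295 + 204)/(91 + 204))*(-22) = (499/295)*(-22) = -10978/295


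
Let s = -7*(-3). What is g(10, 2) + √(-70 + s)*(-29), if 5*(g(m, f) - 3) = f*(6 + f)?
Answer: 31/5 - 203*I ≈ 6.2 - 203.0*I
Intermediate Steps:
s = 21
g(m, f) = 3 + f*(6 + f)/5 (g(m, f) = 3 + (f*(6 + f))/5 = 3 + f*(6 + f)/5)
g(10, 2) + √(-70 + s)*(-29) = (3 + (⅕)*2² + (6/5)*2) + √(-70 + 21)*(-29) = (3 + (⅕)*4 + 12/5) + √(-49)*(-29) = (3 + ⅘ + 12/5) + (7*I)*(-29) = 31/5 - 203*I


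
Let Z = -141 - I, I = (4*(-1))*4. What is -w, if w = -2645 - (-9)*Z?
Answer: 3770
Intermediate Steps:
I = -16 (I = -4*4 = -16)
Z = -125 (Z = -141 - 1*(-16) = -141 + 16 = -125)
w = -3770 (w = -2645 - (-9)*(-125) = -2645 - 1*1125 = -2645 - 1125 = -3770)
-w = -1*(-3770) = 3770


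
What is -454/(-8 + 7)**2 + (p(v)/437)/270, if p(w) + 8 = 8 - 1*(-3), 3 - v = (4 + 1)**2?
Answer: -17855819/39330 ≈ -454.00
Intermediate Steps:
v = -22 (v = 3 - (4 + 1)**2 = 3 - 1*5**2 = 3 - 1*25 = 3 - 25 = -22)
p(w) = 3 (p(w) = -8 + (8 - 1*(-3)) = -8 + (8 + 3) = -8 + 11 = 3)
-454/(-8 + 7)**2 + (p(v)/437)/270 = -454/(-8 + 7)**2 + (3/437)/270 = -454/((-1)**2) + (3*(1/437))*(1/270) = -454/1 + (3/437)*(1/270) = -454*1 + 1/39330 = -454 + 1/39330 = -17855819/39330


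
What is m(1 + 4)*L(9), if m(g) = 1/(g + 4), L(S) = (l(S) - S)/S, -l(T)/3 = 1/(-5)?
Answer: -14/135 ≈ -0.10370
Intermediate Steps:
l(T) = 3/5 (l(T) = -3/(-5) = -3*(-1/5) = 3/5)
L(S) = (3/5 - S)/S
m(g) = 1/(4 + g)
m(1 + 4)*L(9) = ((3/5 - 1*9)/9)/(4 + (1 + 4)) = ((3/5 - 9)/9)/(4 + 5) = ((1/9)*(-42/5))/9 = (1/9)*(-14/15) = -14/135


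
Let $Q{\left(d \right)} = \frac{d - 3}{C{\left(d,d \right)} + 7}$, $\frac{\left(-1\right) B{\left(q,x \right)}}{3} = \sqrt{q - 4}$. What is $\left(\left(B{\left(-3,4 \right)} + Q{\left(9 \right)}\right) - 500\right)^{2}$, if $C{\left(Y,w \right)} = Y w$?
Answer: $\frac{483746041}{1936} + \frac{65991 i \sqrt{7}}{22} \approx 2.4987 \cdot 10^{5} + 7936.2 i$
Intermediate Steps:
$B{\left(q,x \right)} = - 3 \sqrt{-4 + q}$ ($B{\left(q,x \right)} = - 3 \sqrt{q - 4} = - 3 \sqrt{-4 + q}$)
$Q{\left(d \right)} = \frac{-3 + d}{7 + d^{2}}$ ($Q{\left(d \right)} = \frac{d - 3}{d d + 7} = \frac{-3 + d}{d^{2} + 7} = \frac{-3 + d}{7 + d^{2}}$)
$\left(\left(B{\left(-3,4 \right)} + Q{\left(9 \right)}\right) - 500\right)^{2} = \left(\left(- 3 \sqrt{-4 - 3} + \frac{-3 + 9}{7 + 9^{2}}\right) - 500\right)^{2} = \left(\left(- 3 \sqrt{-7} + \frac{1}{7 + 81} \cdot 6\right) - 500\right)^{2} = \left(\left(- 3 i \sqrt{7} + \frac{1}{88} \cdot 6\right) - 500\right)^{2} = \left(\left(- 3 i \sqrt{7} + \frac{3}{44}\right) - 500\right)^{2} = \left(\left(\frac{3}{44} - 3 i \sqrt{7}\right) - 500\right)^{2} = \left(- \frac{21997}{44} - 3 i \sqrt{7}\right)^{2}$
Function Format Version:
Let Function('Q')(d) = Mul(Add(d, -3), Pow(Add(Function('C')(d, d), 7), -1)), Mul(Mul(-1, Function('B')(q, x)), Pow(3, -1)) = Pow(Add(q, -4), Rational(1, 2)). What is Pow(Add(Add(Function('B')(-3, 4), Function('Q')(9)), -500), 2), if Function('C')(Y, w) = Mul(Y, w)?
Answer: Add(Rational(483746041, 1936), Mul(Rational(65991, 22), I, Pow(7, Rational(1, 2)))) ≈ Add(2.4987e+5, Mul(7936.2, I))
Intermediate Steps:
Function('B')(q, x) = Mul(-3, Pow(Add(-4, q), Rational(1, 2))) (Function('B')(q, x) = Mul(-3, Pow(Add(q, -4), Rational(1, 2))) = Mul(-3, Pow(Add(-4, q), Rational(1, 2))))
Function('Q')(d) = Mul(Pow(Add(7, Pow(d, 2)), -1), Add(-3, d)) (Function('Q')(d) = Mul(Add(d, -3), Pow(Add(Mul(d, d), 7), -1)) = Mul(Add(-3, d), Pow(Add(Pow(d, 2), 7), -1)) = Mul(Add(-3, d), Pow(Add(7, Pow(d, 2)), -1)) = Mul(Pow(Add(7, Pow(d, 2)), -1), Add(-3, d)))
Pow(Add(Add(Function('B')(-3, 4), Function('Q')(9)), -500), 2) = Pow(Add(Add(Mul(-3, Pow(Add(-4, -3), Rational(1, 2))), Mul(Pow(Add(7, Pow(9, 2)), -1), Add(-3, 9))), -500), 2) = Pow(Add(Add(Mul(-3, Pow(-7, Rational(1, 2))), Mul(Pow(Add(7, 81), -1), 6)), -500), 2) = Pow(Add(Add(Mul(-3, Mul(I, Pow(7, Rational(1, 2)))), Mul(Pow(88, -1), 6)), -500), 2) = Pow(Add(Add(Mul(-3, I, Pow(7, Rational(1, 2))), Mul(Rational(1, 88), 6)), -500), 2) = Pow(Add(Add(Mul(-3, I, Pow(7, Rational(1, 2))), Rational(3, 44)), -500), 2) = Pow(Add(Add(Rational(3, 44), Mul(-3, I, Pow(7, Rational(1, 2)))), -500), 2) = Pow(Add(Rational(-21997, 44), Mul(-3, I, Pow(7, Rational(1, 2)))), 2)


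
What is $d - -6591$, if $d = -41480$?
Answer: $-34889$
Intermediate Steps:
$d - -6591 = -41480 - -6591 = -41480 + \left(-10517 + 17108\right) = -41480 + 6591 = -34889$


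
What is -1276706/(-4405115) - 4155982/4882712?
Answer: -6036895470629/10754453935940 ≈ -0.56134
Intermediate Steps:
-1276706/(-4405115) - 4155982/4882712 = -1276706*(-1/4405115) - 4155982*1/4882712 = 1276706/4405115 - 2077991/2441356 = -6036895470629/10754453935940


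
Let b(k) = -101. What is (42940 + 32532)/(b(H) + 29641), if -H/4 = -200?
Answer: 18868/7385 ≈ 2.5549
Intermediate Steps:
H = 800 (H = -4*(-200) = 800)
(42940 + 32532)/(b(H) + 29641) = (42940 + 32532)/(-101 + 29641) = 75472/29540 = 75472*(1/29540) = 18868/7385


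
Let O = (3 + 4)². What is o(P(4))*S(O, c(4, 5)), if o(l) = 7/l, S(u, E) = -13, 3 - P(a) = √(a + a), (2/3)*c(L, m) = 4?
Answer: -273 - 182*√2 ≈ -530.39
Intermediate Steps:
c(L, m) = 6 (c(L, m) = (3/2)*4 = 6)
O = 49 (O = 7² = 49)
P(a) = 3 - √2*√a (P(a) = 3 - √(a + a) = 3 - √(2*a) = 3 - √2*√a)
o(P(4))*S(O, c(4, 5)) = (7/(3 - √2*√4))*(-13) = (7/(3 - 1*√2*2))*(-13) = (7/(3 - 2*√2))*(-13) = -91/(3 - 2*√2)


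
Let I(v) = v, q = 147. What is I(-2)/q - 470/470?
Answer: -149/147 ≈ -1.0136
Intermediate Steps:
I(-2)/q - 470/470 = -2/147 - 470/470 = -2*1/147 - 470*1/470 = -2/147 - 1 = -149/147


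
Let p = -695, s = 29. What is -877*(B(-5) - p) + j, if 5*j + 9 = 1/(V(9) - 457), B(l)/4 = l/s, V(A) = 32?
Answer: -37524200329/61625 ≈ -6.0891e+5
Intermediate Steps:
B(l) = 4*l/29 (B(l) = 4*(l/29) = 4*l/29)
j = -3826/2125 (j = -9/5 + 1/(5*(32 - 457)) = -9/5 + (⅕)/(-425) = -9/5 + (⅕)*(-1/425) = -9/5 - 1/2125 = -3826/2125 ≈ -1.8005)
-877*(B(-5) - p) + j = -877*((4/29)*(-5) - 1*(-695)) - 3826/2125 = -877*(-20/29 + 695) - 3826/2125 = -877*20135/29 - 3826/2125 = -17658395/29 - 3826/2125 = -37524200329/61625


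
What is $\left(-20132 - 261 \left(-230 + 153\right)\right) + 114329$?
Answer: $114294$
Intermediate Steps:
$\left(-20132 - 261 \left(-230 + 153\right)\right) + 114329 = \left(-20132 - -20097\right) + 114329 = \left(-20132 + 20097\right) + 114329 = -35 + 114329 = 114294$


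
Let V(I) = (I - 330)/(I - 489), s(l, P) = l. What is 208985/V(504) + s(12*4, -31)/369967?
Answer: 386587770259/21458086 ≈ 18016.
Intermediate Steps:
V(I) = (-330 + I)/(-489 + I)
208985/V(504) + s(12*4, -31)/369967 = 208985/(((-330 + 504)/(-489 + 504))) + (12*4)/369967 = 208985/((174/15)) + 48*(1/369967) = 208985/(((1/15)*174)) + 48/369967 = 208985/(58/5) + 48/369967 = 208985*(5/58) + 48/369967 = 1044925/58 + 48/369967 = 386587770259/21458086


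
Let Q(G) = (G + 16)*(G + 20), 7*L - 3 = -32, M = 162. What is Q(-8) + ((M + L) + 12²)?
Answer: 2785/7 ≈ 397.86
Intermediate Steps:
L = -29/7 (L = 3/7 + (⅐)*(-32) = 3/7 - 32/7 = -29/7 ≈ -4.1429)
Q(G) = (16 + G)*(20 + G)
Q(-8) + ((M + L) + 12²) = (320 + (-8)² + 36*(-8)) + ((162 - 29/7) + 12²) = (320 + 64 - 288) + (1105/7 + 144) = 96 + 2113/7 = 2785/7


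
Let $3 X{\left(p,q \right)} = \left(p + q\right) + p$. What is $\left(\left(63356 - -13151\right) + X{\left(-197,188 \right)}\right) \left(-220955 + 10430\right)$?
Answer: $-16092180125$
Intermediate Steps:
$X{\left(p,q \right)} = \frac{q}{3} + \frac{2 p}{3}$ ($X{\left(p,q \right)} = \frac{\left(p + q\right) + p}{3} = \frac{q + 2 p}{3} = \frac{q}{3} + \frac{2 p}{3}$)
$\left(\left(63356 - -13151\right) + X{\left(-197,188 \right)}\right) \left(-220955 + 10430\right) = \left(\left(63356 - -13151\right) + \left(\frac{1}{3} \cdot 188 + \frac{2}{3} \left(-197\right)\right)\right) \left(-220955 + 10430\right) = \left(\left(63356 + 13151\right) + \left(\frac{188}{3} - \frac{394}{3}\right)\right) \left(-210525\right) = \left(76507 - \frac{206}{3}\right) \left(-210525\right) = \frac{229315}{3} \left(-210525\right) = -16092180125$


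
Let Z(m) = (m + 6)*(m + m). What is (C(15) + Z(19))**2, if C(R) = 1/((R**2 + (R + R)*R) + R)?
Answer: 429681561001/476100 ≈ 9.0250e+5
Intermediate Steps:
C(R) = 1/(R + 3*R**2) (C(R) = 1/((R**2 + (2*R)*R) + R) = 1/((R**2 + 2*R**2) + R) = 1/(3*R**2 + R) = 1/(R + 3*R**2))
Z(m) = 2*m*(6 + m) (Z(m) = (6 + m)*(2*m) = 2*m*(6 + m))
(C(15) + Z(19))**2 = (1/(15*(1 + 3*15)) + 2*19*(6 + 19))**2 = (1/(15*(1 + 45)) + 2*19*25)**2 = ((1/15)/46 + 950)**2 = ((1/15)*(1/46) + 950)**2 = (1/690 + 950)**2 = (655501/690)**2 = 429681561001/476100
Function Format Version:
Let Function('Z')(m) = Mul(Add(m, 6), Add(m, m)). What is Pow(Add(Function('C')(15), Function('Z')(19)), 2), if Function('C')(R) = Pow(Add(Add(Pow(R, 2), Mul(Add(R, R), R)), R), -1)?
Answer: Rational(429681561001, 476100) ≈ 9.0250e+5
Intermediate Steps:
Function('C')(R) = Pow(Add(R, Mul(3, Pow(R, 2))), -1) (Function('C')(R) = Pow(Add(Add(Pow(R, 2), Mul(Mul(2, R), R)), R), -1) = Pow(Add(Add(Pow(R, 2), Mul(2, Pow(R, 2))), R), -1) = Pow(Add(Mul(3, Pow(R, 2)), R), -1) = Pow(Add(R, Mul(3, Pow(R, 2))), -1))
Function('Z')(m) = Mul(2, m, Add(6, m)) (Function('Z')(m) = Mul(Add(6, m), Mul(2, m)) = Mul(2, m, Add(6, m)))
Pow(Add(Function('C')(15), Function('Z')(19)), 2) = Pow(Add(Mul(Pow(15, -1), Pow(Add(1, Mul(3, 15)), -1)), Mul(2, 19, Add(6, 19))), 2) = Pow(Add(Mul(Rational(1, 15), Pow(Add(1, 45), -1)), Mul(2, 19, 25)), 2) = Pow(Add(Mul(Rational(1, 15), Pow(46, -1)), 950), 2) = Pow(Add(Mul(Rational(1, 15), Rational(1, 46)), 950), 2) = Pow(Add(Rational(1, 690), 950), 2) = Pow(Rational(655501, 690), 2) = Rational(429681561001, 476100)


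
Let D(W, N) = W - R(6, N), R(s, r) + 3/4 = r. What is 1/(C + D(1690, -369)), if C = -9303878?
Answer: -4/37207273 ≈ -1.0751e-7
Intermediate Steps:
R(s, r) = -3/4 + r
D(W, N) = 3/4 + W - N (D(W, N) = W - (-3/4 + N) = W + (3/4 - N) = 3/4 + W - N)
1/(C + D(1690, -369)) = 1/(-9303878 + (3/4 + 1690 - 1*(-369))) = 1/(-9303878 + (3/4 + 1690 + 369)) = 1/(-9303878 + 8239/4) = 1/(-37207273/4) = -4/37207273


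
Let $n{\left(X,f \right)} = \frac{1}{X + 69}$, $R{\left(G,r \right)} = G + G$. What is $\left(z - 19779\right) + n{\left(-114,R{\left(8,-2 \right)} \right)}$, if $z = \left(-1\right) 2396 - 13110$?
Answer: $- \frac{1587826}{45} \approx -35285.0$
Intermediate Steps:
$R{\left(G,r \right)} = 2 G$
$n{\left(X,f \right)} = \frac{1}{69 + X}$
$z = -15506$ ($z = -2396 - 13110 = -15506$)
$\left(z - 19779\right) + n{\left(-114,R{\left(8,-2 \right)} \right)} = \left(-15506 - 19779\right) + \frac{1}{69 - 114} = -35285 + \frac{1}{-45} = -35285 - \frac{1}{45} = - \frac{1587826}{45}$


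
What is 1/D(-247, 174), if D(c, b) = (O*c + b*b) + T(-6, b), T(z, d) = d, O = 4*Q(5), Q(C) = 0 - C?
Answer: 1/35390 ≈ 2.8257e-5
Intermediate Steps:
Q(C) = -C
O = -20 (O = 4*(-1*5) = 4*(-5) = -20)
D(c, b) = b + b² - 20*c (D(c, b) = (-20*c + b*b) + b = (-20*c + b²) + b = (b² - 20*c) + b = b + b² - 20*c)
1/D(-247, 174) = 1/(174 + 174² - 20*(-247)) = 1/(174 + 30276 + 4940) = 1/35390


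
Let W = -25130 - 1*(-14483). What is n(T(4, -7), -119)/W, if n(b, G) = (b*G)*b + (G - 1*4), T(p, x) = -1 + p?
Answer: 398/3549 ≈ 0.11214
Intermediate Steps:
n(b, G) = -4 + G + G*b² (n(b, G) = (G*b)*b + (G - 4) = G*b² + (-4 + G) = -4 + G + G*b²)
W = -10647 (W = -25130 + 14483 = -10647)
n(T(4, -7), -119)/W = (-4 - 119 - 119*(-1 + 4)²)/(-10647) = (-4 - 119 - 119*3²)*(-1/10647) = (-4 - 119 - 119*9)*(-1/10647) = (-4 - 119 - 1071)*(-1/10647) = -1194*(-1/10647) = 398/3549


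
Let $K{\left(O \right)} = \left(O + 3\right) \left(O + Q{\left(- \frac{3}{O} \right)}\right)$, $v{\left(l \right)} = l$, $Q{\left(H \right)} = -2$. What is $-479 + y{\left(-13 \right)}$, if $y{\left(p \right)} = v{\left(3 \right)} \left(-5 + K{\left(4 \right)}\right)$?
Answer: $-452$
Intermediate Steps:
$K{\left(O \right)} = \left(-2 + O\right) \left(3 + O\right)$ ($K{\left(O \right)} = \left(O + 3\right) \left(O - 2\right) = \left(3 + O\right) \left(-2 + O\right) = \left(-2 + O\right) \left(3 + O\right)$)
$y{\left(p \right)} = 27$ ($y{\left(p \right)} = 3 \left(-5 + \left(-6 + 4 + 4^{2}\right)\right) = 3 \left(-5 + \left(-6 + 4 + 16\right)\right) = 3 \left(-5 + 14\right) = 3 \cdot 9 = 27$)
$-479 + y{\left(-13 \right)} = -479 + 27 = -452$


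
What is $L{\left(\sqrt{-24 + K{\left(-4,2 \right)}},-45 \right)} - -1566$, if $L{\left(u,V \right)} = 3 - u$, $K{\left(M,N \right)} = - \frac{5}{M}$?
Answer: $1569 - \frac{i \sqrt{91}}{2} \approx 1569.0 - 4.7697 i$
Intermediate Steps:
$L{\left(\sqrt{-24 + K{\left(-4,2 \right)}},-45 \right)} - -1566 = \left(3 - \sqrt{-24 - \frac{5}{-4}}\right) - -1566 = \left(3 - \sqrt{-24 - - \frac{5}{4}}\right) + 1566 = \left(3 - \sqrt{-24 + \frac{5}{4}}\right) + 1566 = \left(3 - \sqrt{- \frac{91}{4}}\right) + 1566 = \left(3 - \frac{i \sqrt{91}}{2}\right) + 1566 = 1569 - \frac{i \sqrt{91}}{2}$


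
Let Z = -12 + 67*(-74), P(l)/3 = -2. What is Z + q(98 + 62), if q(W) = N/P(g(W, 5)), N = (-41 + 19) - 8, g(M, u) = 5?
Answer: -4965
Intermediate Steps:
P(l) = -6 (P(l) = 3*(-2) = -6)
N = -30 (N = -22 - 8 = -30)
Z = -4970 (Z = -12 - 4958 = -4970)
q(W) = 5 (q(W) = -30/(-6) = -30*(-⅙) = 5)
Z + q(98 + 62) = -4970 + 5 = -4965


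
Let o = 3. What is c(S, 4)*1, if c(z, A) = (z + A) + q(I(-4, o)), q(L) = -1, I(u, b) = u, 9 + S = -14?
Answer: -20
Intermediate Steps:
S = -23 (S = -9 - 14 = -23)
c(z, A) = -1 + A + z (c(z, A) = (z + A) - 1 = (A + z) - 1 = -1 + A + z)
c(S, 4)*1 = (-1 + 4 - 23)*1 = -20*1 = -20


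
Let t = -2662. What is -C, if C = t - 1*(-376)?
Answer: 2286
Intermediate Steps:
C = -2286 (C = -2662 - 1*(-376) = -2662 + 376 = -2286)
-C = -1*(-2286) = 2286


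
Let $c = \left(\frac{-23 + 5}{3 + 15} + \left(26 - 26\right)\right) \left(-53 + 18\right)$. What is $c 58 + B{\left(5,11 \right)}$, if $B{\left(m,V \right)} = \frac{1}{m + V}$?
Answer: $\frac{32481}{16} \approx 2030.1$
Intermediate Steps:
$B{\left(m,V \right)} = \frac{1}{V + m}$
$c = 35$ ($c = \left(- \frac{18}{18} + 0\right) \left(-35\right) = \left(\left(-18\right) \frac{1}{18} + 0\right) \left(-35\right) = \left(-1 + 0\right) \left(-35\right) = \left(-1\right) \left(-35\right) = 35$)
$c 58 + B{\left(5,11 \right)} = 35 \cdot 58 + \frac{1}{11 + 5} = 2030 + \frac{1}{16} = \frac{32481}{16}$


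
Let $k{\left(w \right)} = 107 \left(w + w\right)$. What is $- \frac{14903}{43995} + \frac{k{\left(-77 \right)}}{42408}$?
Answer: $- \frac{32308477}{44422380} \approx -0.7273$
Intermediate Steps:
$k{\left(w \right)} = 214 w$ ($k{\left(w \right)} = 107 \cdot 2 w = 214 w$)
$- \frac{14903}{43995} + \frac{k{\left(-77 \right)}}{42408} = - \frac{14903}{43995} + \frac{214 \left(-77\right)}{42408} = \left(-14903\right) \frac{1}{43995} - \frac{8239}{21204} = - \frac{2129}{6285} - \frac{8239}{21204} = - \frac{32308477}{44422380}$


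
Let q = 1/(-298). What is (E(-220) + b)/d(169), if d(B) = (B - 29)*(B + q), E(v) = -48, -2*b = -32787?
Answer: 1623653/2350180 ≈ 0.69086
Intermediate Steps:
b = 32787/2 (b = -½*(-32787) = 32787/2 ≈ 16394.)
q = -1/298 ≈ -0.0033557
d(B) = (-29 + B)*(-1/298 + B) (d(B) = (B - 29)*(B - 1/298) = (-29 + B)*(-1/298 + B))
(E(-220) + b)/d(169) = (-48 + 32787/2)/(29/298 + 169² - 8643/298*169) = 32691/(2*(29/298 + 28561 - 1460667/298)) = 32691/(2*(3525270/149)) = (32691/2)*(149/3525270) = 1623653/2350180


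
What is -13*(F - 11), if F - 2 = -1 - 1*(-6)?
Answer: 52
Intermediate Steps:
F = 7 (F = 2 + (-1 - 1*(-6)) = 2 + (-1 + 6) = 2 + 5 = 7)
-13*(F - 11) = -13*(7 - 11) = -13*(-4) = 52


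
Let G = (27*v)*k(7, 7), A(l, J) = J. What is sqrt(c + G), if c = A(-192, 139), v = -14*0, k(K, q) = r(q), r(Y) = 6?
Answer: sqrt(139) ≈ 11.790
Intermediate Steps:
k(K, q) = 6
v = 0
c = 139
G = 0 (G = (27*0)*6 = 0*6 = 0)
sqrt(c + G) = sqrt(139 + 0) = sqrt(139)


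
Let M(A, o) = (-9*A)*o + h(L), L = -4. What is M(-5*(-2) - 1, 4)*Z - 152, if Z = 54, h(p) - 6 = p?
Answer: -17540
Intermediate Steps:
h(p) = 6 + p
M(A, o) = 2 - 9*A*o (M(A, o) = (-9*A)*o + (6 - 4) = -9*A*o + 2 = 2 - 9*A*o)
M(-5*(-2) - 1, 4)*Z - 152 = (2 - 9*(-5*(-2) - 1)*4)*54 - 152 = (2 - 9*(10 - 1)*4)*54 - 152 = (2 - 9*9*4)*54 - 152 = (2 - 324)*54 - 152 = -322*54 - 152 = -17388 - 152 = -17540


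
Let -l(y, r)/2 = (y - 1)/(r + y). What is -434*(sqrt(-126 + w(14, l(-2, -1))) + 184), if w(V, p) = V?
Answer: -79856 - 1736*I*sqrt(7) ≈ -79856.0 - 4593.0*I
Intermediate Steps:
l(y, r) = -2*(-1 + y)/(r + y) (l(y, r) = -2*(y - 1)/(r + y) = -2*(-1 + y)/(r + y))
-434*(sqrt(-126 + w(14, l(-2, -1))) + 184) = -434*(sqrt(-126 + 14) + 184) = -434*(sqrt(-112) + 184) = -434*(4*I*sqrt(7) + 184) = -434*(184 + 4*I*sqrt(7)) = -79856 - 1736*I*sqrt(7)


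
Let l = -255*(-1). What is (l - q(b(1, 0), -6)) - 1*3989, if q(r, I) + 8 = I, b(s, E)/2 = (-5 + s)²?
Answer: -3720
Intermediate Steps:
b(s, E) = 2*(-5 + s)²
q(r, I) = -8 + I
l = 255
(l - q(b(1, 0), -6)) - 1*3989 = (255 - (-8 - 6)) - 1*3989 = (255 - 1*(-14)) - 3989 = (255 + 14) - 3989 = 269 - 3989 = -3720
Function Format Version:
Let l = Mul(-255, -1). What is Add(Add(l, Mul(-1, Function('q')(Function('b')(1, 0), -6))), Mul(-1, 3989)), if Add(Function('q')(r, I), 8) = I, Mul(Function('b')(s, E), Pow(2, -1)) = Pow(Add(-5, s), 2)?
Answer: -3720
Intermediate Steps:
Function('b')(s, E) = Mul(2, Pow(Add(-5, s), 2))
Function('q')(r, I) = Add(-8, I)
l = 255
Add(Add(l, Mul(-1, Function('q')(Function('b')(1, 0), -6))), Mul(-1, 3989)) = Add(Add(255, Mul(-1, Add(-8, -6))), Mul(-1, 3989)) = Add(Add(255, Mul(-1, -14)), -3989) = Add(Add(255, 14), -3989) = Add(269, -3989) = -3720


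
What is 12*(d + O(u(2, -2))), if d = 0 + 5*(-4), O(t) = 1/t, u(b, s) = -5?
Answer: -1212/5 ≈ -242.40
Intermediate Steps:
d = -20 (d = 0 - 20 = -20)
12*(d + O(u(2, -2))) = 12*(-20 + 1/(-5)) = 12*(-20 - ⅕) = 12*(-101/5) = -1212/5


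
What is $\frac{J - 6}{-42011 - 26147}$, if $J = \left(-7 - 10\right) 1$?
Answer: $\frac{23}{68158} \approx 0.00033745$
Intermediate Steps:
$J = -17$ ($J = \left(-7 - 10\right) 1 = \left(-17\right) 1 = -17$)
$\frac{J - 6}{-42011 - 26147} = \frac{-17 - 6}{-42011 - 26147} = \frac{-17 - 6}{-68158} = \left(-23\right) \left(- \frac{1}{68158}\right) = \frac{23}{68158}$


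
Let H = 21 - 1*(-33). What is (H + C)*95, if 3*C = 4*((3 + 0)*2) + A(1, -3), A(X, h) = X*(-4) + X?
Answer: 5795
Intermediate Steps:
A(X, h) = -3*X (A(X, h) = -4*X + X = -3*X)
H = 54 (H = 21 + 33 = 54)
C = 7 (C = (4*((3 + 0)*2) - 3*1)/3 = (4*(3*2) - 3)/3 = (4*6 - 3)/3 = (24 - 3)/3 = (⅓)*21 = 7)
(H + C)*95 = (54 + 7)*95 = 61*95 = 5795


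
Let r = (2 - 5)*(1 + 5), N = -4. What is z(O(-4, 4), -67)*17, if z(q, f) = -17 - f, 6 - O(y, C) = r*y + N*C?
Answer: 850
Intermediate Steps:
r = -18 (r = -3*6 = -18)
O(y, C) = 6 + 4*C + 18*y (O(y, C) = 6 - (-18*y - 4*C) = 6 + (4*C + 18*y) = 6 + 4*C + 18*y)
z(O(-4, 4), -67)*17 = (-17 - 1*(-67))*17 = (-17 + 67)*17 = 50*17 = 850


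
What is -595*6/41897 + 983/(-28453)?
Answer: -142761961/1192095341 ≈ -0.11976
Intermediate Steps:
-595*6/41897 + 983/(-28453) = -3570*1/41897 + 983*(-1/28453) = -3570/41897 - 983/28453 = -142761961/1192095341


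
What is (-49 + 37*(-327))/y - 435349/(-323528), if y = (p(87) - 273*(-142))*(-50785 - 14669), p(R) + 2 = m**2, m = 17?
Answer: 556416093642391/413497102729368 ≈ 1.3456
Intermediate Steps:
p(R) = 287 (p(R) = -2 + 17**2 = -2 + 289 = 287)
y = -2556175062 (y = (287 - 273*(-142))*(-50785 - 14669) = (287 + 38766)*(-65454) = 39053*(-65454) = -2556175062)
(-49 + 37*(-327))/y - 435349/(-323528) = (-49 + 37*(-327))/(-2556175062) - 435349/(-323528) = (-49 - 12099)*(-1/2556175062) - 435349*(-1/323528) = -12148*(-1/2556175062) + 435349/323528 = 6074/1278087531 + 435349/323528 = 556416093642391/413497102729368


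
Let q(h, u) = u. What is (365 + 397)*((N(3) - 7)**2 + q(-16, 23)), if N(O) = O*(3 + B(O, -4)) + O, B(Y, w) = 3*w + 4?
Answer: 292608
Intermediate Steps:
B(Y, w) = 4 + 3*w
N(O) = -4*O (N(O) = O*(3 + (4 + 3*(-4))) + O = O*(3 + (4 - 12)) + O = O*(3 - 8) + O = O*(-5) + O = -5*O + O = -4*O)
(365 + 397)*((N(3) - 7)**2 + q(-16, 23)) = (365 + 397)*((-4*3 - 7)**2 + 23) = 762*((-12 - 7)**2 + 23) = 762*((-19)**2 + 23) = 762*(361 + 23) = 762*384 = 292608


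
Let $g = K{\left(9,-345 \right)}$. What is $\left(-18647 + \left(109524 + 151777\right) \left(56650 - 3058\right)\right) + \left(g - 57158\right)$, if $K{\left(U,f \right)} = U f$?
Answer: $14003564282$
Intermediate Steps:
$g = -3105$ ($g = 9 \left(-345\right) = -3105$)
$\left(-18647 + \left(109524 + 151777\right) \left(56650 - 3058\right)\right) + \left(g - 57158\right) = \left(-18647 + \left(109524 + 151777\right) \left(56650 - 3058\right)\right) - 60263 = \left(-18647 + 261301 \cdot 53592\right) - 60263 = \left(-18647 + 14003643192\right) - 60263 = 14003624545 - 60263 = 14003564282$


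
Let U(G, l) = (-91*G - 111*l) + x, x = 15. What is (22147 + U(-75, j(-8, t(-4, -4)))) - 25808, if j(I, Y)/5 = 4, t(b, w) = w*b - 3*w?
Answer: 959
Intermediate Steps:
t(b, w) = -3*w + b*w (t(b, w) = b*w - 3*w = -3*w + b*w)
j(I, Y) = 20 (j(I, Y) = 5*4 = 20)
U(G, l) = 15 - 111*l - 91*G (U(G, l) = (-91*G - 111*l) + 15 = (-111*l - 91*G) + 15 = 15 - 111*l - 91*G)
(22147 + U(-75, j(-8, t(-4, -4)))) - 25808 = (22147 + (15 - 111*20 - 91*(-75))) - 25808 = (22147 + (15 - 2220 + 6825)) - 25808 = (22147 + 4620) - 25808 = 26767 - 25808 = 959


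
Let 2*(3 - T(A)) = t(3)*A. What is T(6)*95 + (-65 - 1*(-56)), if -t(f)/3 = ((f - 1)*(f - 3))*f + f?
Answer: 2841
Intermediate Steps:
t(f) = -3*f - 3*f*(-1 + f)*(-3 + f) (t(f) = -3*(((f - 1)*(f - 3))*f + f) = -3*(((-1 + f)*(-3 + f))*f + f) = -3*(f*(-1 + f)*(-3 + f) + f) = -3*(f + f*(-1 + f)*(-3 + f)) = -3*f - 3*f*(-1 + f)*(-3 + f))
T(A) = 3 + 9*A/2 (T(A) = 3 - 3*3*(-4 - 1*3² + 4*3)*A/2 = 3 - 3*3*(-4 - 1*9 + 12)*A/2 = 3 - 3*3*(-4 - 9 + 12)*A/2 = 3 - 3*3*(-1)*A/2 = 3 - (-9)*A/2 = 3 + 9*A/2)
T(6)*95 + (-65 - 1*(-56)) = (3 + (9/2)*6)*95 + (-65 - 1*(-56)) = (3 + 27)*95 + (-65 + 56) = 30*95 - 9 = 2850 - 9 = 2841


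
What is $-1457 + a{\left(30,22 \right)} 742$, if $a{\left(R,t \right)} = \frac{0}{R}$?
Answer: $-1457$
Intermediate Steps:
$a{\left(R,t \right)} = 0$
$-1457 + a{\left(30,22 \right)} 742 = -1457 + 0 \cdot 742 = -1457 + 0 = -1457$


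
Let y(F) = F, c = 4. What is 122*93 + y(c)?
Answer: 11350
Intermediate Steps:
122*93 + y(c) = 122*93 + 4 = 11346 + 4 = 11350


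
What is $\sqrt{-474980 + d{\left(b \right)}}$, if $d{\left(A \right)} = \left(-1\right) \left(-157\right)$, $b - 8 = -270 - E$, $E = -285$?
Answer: $i \sqrt{474823} \approx 689.07 i$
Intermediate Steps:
$b = 23$ ($b = 8 - -15 = 8 + \left(-270 + 285\right) = 8 + 15 = 23$)
$d{\left(A \right)} = 157$
$\sqrt{-474980 + d{\left(b \right)}} = \sqrt{-474980 + 157} = \sqrt{-474823} = i \sqrt{474823}$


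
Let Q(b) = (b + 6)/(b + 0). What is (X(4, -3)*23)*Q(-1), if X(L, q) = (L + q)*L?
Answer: -460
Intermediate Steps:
X(L, q) = L*(L + q)
Q(b) = (6 + b)/b
(X(4, -3)*23)*Q(-1) = ((4*(4 - 3))*23)*((6 - 1)/(-1)) = ((4*1)*23)*(-1*5) = (4*23)*(-5) = 92*(-5) = -460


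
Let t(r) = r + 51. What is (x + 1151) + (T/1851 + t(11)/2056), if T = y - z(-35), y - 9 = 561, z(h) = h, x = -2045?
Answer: -1700448911/1902828 ≈ -893.64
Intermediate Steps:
t(r) = 51 + r
y = 570 (y = 9 + 561 = 570)
T = 605 (T = 570 - 1*(-35) = 570 + 35 = 605)
(x + 1151) + (T/1851 + t(11)/2056) = (-2045 + 1151) + (605/1851 + (51 + 11)/2056) = -894 + (605*(1/1851) + 62*(1/2056)) = -894 + (605/1851 + 31/1028) = -894 + 679321/1902828 = -1700448911/1902828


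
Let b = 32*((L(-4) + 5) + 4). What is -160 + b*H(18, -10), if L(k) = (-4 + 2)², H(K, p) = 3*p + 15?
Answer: -6400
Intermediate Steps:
H(K, p) = 15 + 3*p
L(k) = 4 (L(k) = (-2)² = 4)
b = 416 (b = 32*((4 + 5) + 4) = 32*(9 + 4) = 32*13 = 416)
-160 + b*H(18, -10) = -160 + 416*(15 + 3*(-10)) = -160 + 416*(15 - 30) = -160 + 416*(-15) = -160 - 6240 = -6400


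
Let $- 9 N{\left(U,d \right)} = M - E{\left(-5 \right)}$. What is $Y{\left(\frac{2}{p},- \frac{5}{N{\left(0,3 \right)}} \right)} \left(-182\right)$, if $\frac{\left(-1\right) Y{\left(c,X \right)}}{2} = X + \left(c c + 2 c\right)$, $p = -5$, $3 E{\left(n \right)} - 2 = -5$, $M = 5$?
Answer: $\frac{62426}{25} \approx 2497.0$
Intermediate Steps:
$E{\left(n \right)} = -1$ ($E{\left(n \right)} = \frac{2}{3} + \frac{1}{3} \left(-5\right) = \frac{2}{3} - \frac{5}{3} = -1$)
$N{\left(U,d \right)} = - \frac{2}{3}$ ($N{\left(U,d \right)} = - \frac{5 - -1}{9} = - \frac{5 + 1}{9} = \left(- \frac{1}{9}\right) 6 = - \frac{2}{3}$)
$Y{\left(c,X \right)} = - 4 c - 2 X - 2 c^{2}$ ($Y{\left(c,X \right)} = - 2 \left(X + \left(c c + 2 c\right)\right) = - 2 \left(X + \left(c^{2} + 2 c\right)\right) = - 2 \left(X + c^{2} + 2 c\right) = - 4 c - 2 X - 2 c^{2}$)
$Y{\left(\frac{2}{p},- \frac{5}{N{\left(0,3 \right)}} \right)} \left(-182\right) = \left(- 4 \frac{2}{-5} - 2 \left(- \frac{5}{- \frac{2}{3}}\right) - 2 \left(\frac{2}{-5}\right)^{2}\right) \left(-182\right) = \left(- 4 \cdot 2 \left(- \frac{1}{5}\right) - 2 \left(\left(-5\right) \left(- \frac{3}{2}\right)\right) - 2 \left(2 \left(- \frac{1}{5}\right)\right)^{2}\right) \left(-182\right) = \left(\left(-4\right) \left(- \frac{2}{5}\right) - 15 - 2 \left(- \frac{2}{5}\right)^{2}\right) \left(-182\right) = \left(\frac{8}{5} - 15 - \frac{8}{25}\right) \left(-182\right) = \left(- \frac{343}{25}\right) \left(-182\right) = \frac{62426}{25}$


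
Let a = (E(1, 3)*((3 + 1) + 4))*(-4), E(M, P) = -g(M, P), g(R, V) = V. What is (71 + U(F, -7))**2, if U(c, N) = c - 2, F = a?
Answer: 27225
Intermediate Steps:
E(M, P) = -P
a = 96 (a = ((-1*3)*((3 + 1) + 4))*(-4) = -3*(4 + 4)*(-4) = -3*8*(-4) = -24*(-4) = 96)
F = 96
U(c, N) = -2 + c
(71 + U(F, -7))**2 = (71 + (-2 + 96))**2 = (71 + 94)**2 = 165**2 = 27225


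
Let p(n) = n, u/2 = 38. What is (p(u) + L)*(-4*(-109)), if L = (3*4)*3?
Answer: 48832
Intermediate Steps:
u = 76 (u = 2*38 = 76)
L = 36 (L = 12*3 = 36)
(p(u) + L)*(-4*(-109)) = (76 + 36)*(-4*(-109)) = 112*436 = 48832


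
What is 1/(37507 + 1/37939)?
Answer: 37939/1422978074 ≈ 2.6662e-5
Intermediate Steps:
1/(37507 + 1/37939) = 1/(1422978074/37939) = 37939/1422978074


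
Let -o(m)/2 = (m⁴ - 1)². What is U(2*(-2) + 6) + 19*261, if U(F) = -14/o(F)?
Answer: 1115782/225 ≈ 4959.0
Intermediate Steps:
o(m) = -2*(-1 + m⁴)² (o(m) = -2*(m⁴ - 1)² = -2*(-1 + m⁴)²)
U(F) = 7/(-1 + F⁴)² (U(F) = -14*(-1/(2*(-1 + F⁴)²)) = -(-7)/(-1 + F⁴)² = 7/(-1 + F⁴)²)
U(2*(-2) + 6) + 19*261 = 7/(-1 + (2*(-2) + 6)⁴)² + 19*261 = 7/(-1 + (-4 + 6)⁴)² + 4959 = 7/(-1 + 2⁴)² + 4959 = 7/(-1 + 16)² + 4959 = 7/15² + 4959 = 7*(1/225) + 4959 = 7/225 + 4959 = 1115782/225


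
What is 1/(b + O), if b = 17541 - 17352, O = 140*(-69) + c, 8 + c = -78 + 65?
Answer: -1/9492 ≈ -0.00010535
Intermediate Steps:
c = -21 (c = -8 + (-78 + 65) = -8 - 13 = -21)
O = -9681 (O = 140*(-69) - 21 = -9660 - 21 = -9681)
b = 189
1/(b + O) = 1/(189 - 9681) = 1/(-9492) = -1/9492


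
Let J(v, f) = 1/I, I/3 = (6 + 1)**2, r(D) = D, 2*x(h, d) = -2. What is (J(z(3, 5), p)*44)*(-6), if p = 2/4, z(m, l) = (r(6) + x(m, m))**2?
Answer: -88/49 ≈ -1.7959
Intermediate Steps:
x(h, d) = -1 (x(h, d) = (1/2)*(-2) = -1)
I = 147 (I = 3*(6 + 1)**2 = 3*7**2 = 3*49 = 147)
z(m, l) = 25 (z(m, l) = (6 - 1)**2 = 5**2 = 25)
p = 1/2 (p = 2*(1/4) = 1/2 ≈ 0.50000)
J(v, f) = 1/147
(J(z(3, 5), p)*44)*(-6) = ((1/147)*44)*(-6) = (44/147)*(-6) = -88/49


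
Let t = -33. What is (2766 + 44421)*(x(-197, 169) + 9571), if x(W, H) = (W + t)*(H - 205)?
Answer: 842335137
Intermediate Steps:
x(W, H) = (-205 + H)*(-33 + W) (x(W, H) = (W - 33)*(H - 205) = (-33 + W)*(-205 + H) = (-205 + H)*(-33 + W))
(2766 + 44421)*(x(-197, 169) + 9571) = (2766 + 44421)*((6765 - 205*(-197) - 33*169 + 169*(-197)) + 9571) = 47187*((6765 + 40385 - 5577 - 33293) + 9571) = 47187*(8280 + 9571) = 47187*17851 = 842335137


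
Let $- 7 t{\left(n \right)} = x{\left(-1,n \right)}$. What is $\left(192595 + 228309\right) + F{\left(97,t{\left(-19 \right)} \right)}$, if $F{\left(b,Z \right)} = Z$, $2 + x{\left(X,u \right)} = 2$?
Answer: $420904$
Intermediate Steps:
$x{\left(X,u \right)} = 0$ ($x{\left(X,u \right)} = -2 + 2 = 0$)
$t{\left(n \right)} = 0$ ($t{\left(n \right)} = \left(- \frac{1}{7}\right) 0 = 0$)
$\left(192595 + 228309\right) + F{\left(97,t{\left(-19 \right)} \right)} = \left(192595 + 228309\right) + 0 = 420904 + 0 = 420904$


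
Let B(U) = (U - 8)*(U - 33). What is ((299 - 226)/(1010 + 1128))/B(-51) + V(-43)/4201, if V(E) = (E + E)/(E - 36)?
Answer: 935476975/3516565988712 ≈ 0.00026602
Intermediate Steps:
B(U) = (-33 + U)*(-8 + U) (B(U) = (-8 + U)*(-33 + U) = (-33 + U)*(-8 + U))
V(E) = 2*E/(-36 + E) (V(E) = (2*E)/(-36 + E) = 2*E/(-36 + E))
((299 - 226)/(1010 + 1128))/B(-51) + V(-43)/4201 = ((299 - 226)/(1010 + 1128))/(264 + (-51)² - 41*(-51)) + (2*(-43)/(-36 - 43))/4201 = (73/2138)/(264 + 2601 + 2091) + (2*(-43)/(-79))*(1/4201) = (73*(1/2138))/4956 + (2*(-43)*(-1/79))*(1/4201) = (73/2138)*(1/4956) + (86/79)*(1/4201) = 73/10595928 + 86/331879 = 935476975/3516565988712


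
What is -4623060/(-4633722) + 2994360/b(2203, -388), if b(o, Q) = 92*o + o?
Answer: 823455539870/52741796091 ≈ 15.613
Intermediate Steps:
b(o, Q) = 93*o
-4623060/(-4633722) + 2994360/b(2203, -388) = -4623060/(-4633722) + 2994360/((93*2203)) = -4623060*(-1/4633722) + 2994360/204879 = 770510/772287 + 2994360*(1/204879) = 770510/772287 + 998120/68293 = 823455539870/52741796091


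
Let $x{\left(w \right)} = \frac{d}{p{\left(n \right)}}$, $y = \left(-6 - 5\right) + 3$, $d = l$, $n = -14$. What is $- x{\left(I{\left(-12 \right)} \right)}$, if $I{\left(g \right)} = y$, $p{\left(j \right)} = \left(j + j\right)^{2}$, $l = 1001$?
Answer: $- \frac{143}{112} \approx -1.2768$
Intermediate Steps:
$d = 1001$
$p{\left(j \right)} = 4 j^{2}$ ($p{\left(j \right)} = \left(2 j\right)^{2} = 4 j^{2}$)
$y = -8$ ($y = -11 + 3 = -8$)
$I{\left(g \right)} = -8$
$x{\left(w \right)} = \frac{143}{112}$ ($x{\left(w \right)} = \frac{1001}{4 \left(-14\right)^{2}} = \frac{1001}{4 \cdot 196} = \frac{1001}{784} = 1001 \cdot \frac{1}{784} = \frac{143}{112}$)
$- x{\left(I{\left(-12 \right)} \right)} = \left(-1\right) \frac{143}{112} = - \frac{143}{112}$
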